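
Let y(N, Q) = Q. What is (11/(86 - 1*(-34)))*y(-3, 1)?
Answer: 11/120 ≈ 0.091667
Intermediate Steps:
(11/(86 - 1*(-34)))*y(-3, 1) = (11/(86 - 1*(-34)))*1 = (11/(86 + 34))*1 = (11/120)*1 = 11/120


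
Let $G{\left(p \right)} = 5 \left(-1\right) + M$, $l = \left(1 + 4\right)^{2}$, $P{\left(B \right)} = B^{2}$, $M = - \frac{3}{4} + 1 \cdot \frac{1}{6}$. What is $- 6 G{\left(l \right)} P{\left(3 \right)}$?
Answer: $\frac{603}{2} \approx 301.5$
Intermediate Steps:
$M = - \frac{7}{12}$ ($M = \left(-3\right) \frac{1}{4} + 1 \cdot \frac{1}{6} = - \frac{3}{4} + \frac{1}{6} = - \frac{7}{12} \approx -0.58333$)
$l = 25$ ($l = 5^{2} = 25$)
$G{\left(p \right)} = - \frac{67}{12}$ ($G{\left(p \right)} = 5 \left(-1\right) - \frac{7}{12} = -5 - \frac{7}{12} = - \frac{67}{12}$)
$- 6 G{\left(l \right)} P{\left(3 \right)} = \left(-6\right) \left(- \frac{67}{12}\right) 3^{2} = \frac{67}{2} \cdot 9 = \frac{603}{2}$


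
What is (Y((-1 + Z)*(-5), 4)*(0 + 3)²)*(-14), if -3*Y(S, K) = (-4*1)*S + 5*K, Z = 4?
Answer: 3360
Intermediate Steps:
Y(S, K) = -5*K/3 + 4*S/3 (Y(S, K) = -((-4*1)*S + 5*K)/3 = -(-4*S + 5*K)/3 = -5*K/3 + 4*S/3)
(Y((-1 + Z)*(-5), 4)*(0 + 3)²)*(-14) = ((-5/3*4 + 4*((-1 + 4)*(-5))/3)*(0 + 3)²)*(-14) = ((-20/3 + 4*(3*(-5))/3)*3²)*(-14) = ((-20/3 + (4/3)*(-15))*9)*(-14) = ((-20/3 - 20)*9)*(-14) = -80/3*9*(-14) = -240*(-14) = 3360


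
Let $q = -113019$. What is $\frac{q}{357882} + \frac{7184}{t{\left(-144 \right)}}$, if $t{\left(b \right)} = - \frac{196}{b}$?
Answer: $\frac{4407206497}{835058} \approx 5277.7$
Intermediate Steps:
$\frac{q}{357882} + \frac{7184}{t{\left(-144 \right)}} = - \frac{113019}{357882} + \frac{7184}{\left(-196\right) \frac{1}{-144}} = \left(-113019\right) \frac{1}{357882} + \frac{7184}{\left(-196\right) \left(- \frac{1}{144}\right)} = - \frac{37673}{119294} + \frac{7184}{\frac{49}{36}} = - \frac{37673}{119294} + 7184 \cdot \frac{36}{49} = - \frac{37673}{119294} + \frac{258624}{49} = \frac{4407206497}{835058}$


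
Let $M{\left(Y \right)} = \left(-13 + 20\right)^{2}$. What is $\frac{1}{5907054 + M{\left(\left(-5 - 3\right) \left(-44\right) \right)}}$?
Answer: $\frac{1}{5907103} \approx 1.6929 \cdot 10^{-7}$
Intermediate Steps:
$M{\left(Y \right)} = 49$ ($M{\left(Y \right)} = 7^{2} = 49$)
$\frac{1}{5907054 + M{\left(\left(-5 - 3\right) \left(-44\right) \right)}} = \frac{1}{5907054 + 49} = \frac{1}{5907103}$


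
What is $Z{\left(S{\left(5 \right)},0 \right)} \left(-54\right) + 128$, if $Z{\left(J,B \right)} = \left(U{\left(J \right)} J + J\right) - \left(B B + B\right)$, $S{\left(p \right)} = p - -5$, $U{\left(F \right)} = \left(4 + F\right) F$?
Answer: $-76012$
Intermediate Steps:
$U{\left(F \right)} = F \left(4 + F\right)$
$S{\left(p \right)} = 5 + p$ ($S{\left(p \right)} = p + 5 = 5 + p$)
$Z{\left(J,B \right)} = J - B - B^{2} + J^{2} \left(4 + J\right)$ ($Z{\left(J,B \right)} = \left(J \left(4 + J\right) J + J\right) - \left(B B + B\right) = \left(J^{2} \left(4 + J\right) + J\right) - \left(B^{2} + B\right) = \left(J + J^{2} \left(4 + J\right)\right) - \left(B + B^{2}\right) = J - B - B^{2} + J^{2} \left(4 + J\right)$)
$Z{\left(S{\left(5 \right)},0 \right)} \left(-54\right) + 128 = \left(\left(5 + 5\right) - 0 - 0^{2} + \left(5 + 5\right)^{2} \left(4 + \left(5 + 5\right)\right)\right) \left(-54\right) + 128 = \left(10 + 0 - 0 + 10^{2} \left(4 + 10\right)\right) \left(-54\right) + 128 = \left(10 + 0 + 0 + 100 \cdot 14\right) \left(-54\right) + 128 = \left(10 + 0 + 0 + 1400\right) \left(-54\right) + 128 = 1410 \left(-54\right) + 128 = -76140 + 128 = -76012$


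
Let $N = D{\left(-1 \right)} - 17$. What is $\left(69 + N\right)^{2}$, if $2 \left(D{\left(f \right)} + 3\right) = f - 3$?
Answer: $2209$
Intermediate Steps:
$D{\left(f \right)} = - \frac{9}{2} + \frac{f}{2}$ ($D{\left(f \right)} = -3 + \frac{f - 3}{2} = -3 + \frac{-3 + f}{2} = -3 + \left(- \frac{3}{2} + \frac{f}{2}\right) = - \frac{9}{2} + \frac{f}{2}$)
$N = -22$ ($N = \left(- \frac{9}{2} + \frac{1}{2} \left(-1\right)\right) - 17 = \left(- \frac{9}{2} - \frac{1}{2}\right) - 17 = -5 - 17 = -22$)
$\left(69 + N\right)^{2} = \left(69 - 22\right)^{2} = 47^{2} = 2209$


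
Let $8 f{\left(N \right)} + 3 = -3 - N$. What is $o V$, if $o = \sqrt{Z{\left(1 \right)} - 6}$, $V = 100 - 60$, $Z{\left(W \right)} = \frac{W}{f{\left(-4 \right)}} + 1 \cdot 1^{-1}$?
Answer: $120 i \approx 120.0 i$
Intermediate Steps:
$f{\left(N \right)} = - \frac{3}{4} - \frac{N}{8}$ ($f{\left(N \right)} = - \frac{3}{8} + \frac{-3 - N}{8} = - \frac{3}{8} - \left(\frac{3}{8} + \frac{N}{8}\right) = - \frac{3}{4} - \frac{N}{8}$)
$Z{\left(W \right)} = 1 - 4 W$ ($Z{\left(W \right)} = \frac{W}{- \frac{3}{4} - - \frac{1}{2}} + 1 \cdot 1^{-1} = \frac{W}{- \frac{3}{4} + \frac{1}{2}} + 1 \cdot 1 = \frac{W}{- \frac{1}{4}} + 1 = W \left(-4\right) + 1 = - 4 W + 1 = 1 - 4 W$)
$V = 40$ ($V = 100 - 60 = 40$)
$o = 3 i$ ($o = \sqrt{\left(1 - 4\right) - 6} = \sqrt{-3 - 6} = \sqrt{-9} = 3 i \approx 3.0 i$)
$o V = 3 i 40 = 120 i$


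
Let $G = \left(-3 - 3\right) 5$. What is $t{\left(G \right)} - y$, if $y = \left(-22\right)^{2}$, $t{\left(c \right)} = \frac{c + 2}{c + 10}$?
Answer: $- \frac{2413}{5} \approx -482.6$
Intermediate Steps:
$G = -30$ ($G = \left(-6\right) 5 = -30$)
$t{\left(c \right)} = \frac{2 + c}{10 + c}$
$y = 484$
$t{\left(G \right)} - y = \frac{2 - 30}{10 - 30} - 484 = \frac{1}{-20} \left(-28\right) - 484 = \left(- \frac{1}{20}\right) \left(-28\right) - 484 = \frac{7}{5} - 484 = - \frac{2413}{5}$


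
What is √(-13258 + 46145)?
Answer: √32887 ≈ 181.35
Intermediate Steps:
√(-13258 + 46145) = √32887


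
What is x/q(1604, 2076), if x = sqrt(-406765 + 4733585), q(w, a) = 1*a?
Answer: sqrt(1081705)/1038 ≈ 1.0020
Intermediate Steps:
q(w, a) = a
x = 2*sqrt(1081705) (x = sqrt(4326820) = 2*sqrt(1081705) ≈ 2080.1)
x/q(1604, 2076) = (2*sqrt(1081705))/2076 = (2*sqrt(1081705))*(1/2076) = sqrt(1081705)/1038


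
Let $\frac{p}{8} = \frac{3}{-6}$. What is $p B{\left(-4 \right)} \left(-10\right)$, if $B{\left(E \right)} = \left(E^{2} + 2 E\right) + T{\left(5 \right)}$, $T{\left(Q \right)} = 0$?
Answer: $320$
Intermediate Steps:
$B{\left(E \right)} = E^{2} + 2 E$ ($B{\left(E \right)} = \left(E^{2} + 2 E\right) + 0 = E^{2} + 2 E$)
$p = -4$ ($p = 8 \frac{3}{-6} = 8 \cdot 3 \left(- \frac{1}{6}\right) = 8 \left(- \frac{1}{2}\right) = -4$)
$p B{\left(-4 \right)} \left(-10\right) = - 4 \left(- 4 \left(2 - 4\right)\right) \left(-10\right) = - 4 \left(\left(-4\right) \left(-2\right)\right) \left(-10\right) = \left(-4\right) 8 \left(-10\right) = \left(-32\right) \left(-10\right) = 320$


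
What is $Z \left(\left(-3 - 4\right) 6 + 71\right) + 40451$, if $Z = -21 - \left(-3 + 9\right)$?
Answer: $39668$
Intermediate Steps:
$Z = -27$ ($Z = -21 - 6 = -27$)
$Z \left(\left(-3 - 4\right) 6 + 71\right) + 40451 = - 27 \left(\left(-3 - 4\right) 6 + 71\right) + 40451 = - 27 \left(\left(-7\right) 6 + 71\right) + 40451 = - 27 \left(-42 + 71\right) + 40451 = \left(-27\right) 29 + 40451 = -783 + 40451 = 39668$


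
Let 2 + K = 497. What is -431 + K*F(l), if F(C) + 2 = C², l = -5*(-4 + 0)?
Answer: 196579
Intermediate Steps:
K = 495 (K = -2 + 497 = 495)
l = 20 (l = -5*(-4) = 20)
F(C) = -2 + C²
-431 + K*F(l) = -431 + 495*(-2 + 20²) = -431 + 495*(-2 + 400) = -431 + 495*398 = -431 + 197010 = 196579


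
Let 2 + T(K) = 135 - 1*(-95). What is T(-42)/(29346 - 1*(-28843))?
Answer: 228/58189 ≈ 0.0039183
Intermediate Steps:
T(K) = 228 (T(K) = -2 + (135 - 1*(-95)) = -2 + (135 + 95) = -2 + 230 = 228)
T(-42)/(29346 - 1*(-28843)) = 228/(29346 - 1*(-28843)) = 228/(29346 + 28843) = 228/58189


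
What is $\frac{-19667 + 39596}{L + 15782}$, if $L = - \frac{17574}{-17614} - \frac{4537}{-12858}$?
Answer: $\frac{2256768051174}{1787313028097} \approx 1.2627$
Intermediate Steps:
$L = \frac{152940605}{113240406}$ ($L = \left(-17574\right) \left(- \frac{1}{17614}\right) - - \frac{4537}{12858} = \frac{8787}{8807} + \frac{4537}{12858} = \frac{152940605}{113240406} \approx 1.3506$)
$\frac{-19667 + 39596}{L + 15782} = \frac{-19667 + 39596}{\frac{152940605}{113240406} + 15782} = \frac{19929}{\frac{1787313028097}{113240406}} = 19929 \cdot \frac{113240406}{1787313028097} = \frac{2256768051174}{1787313028097}$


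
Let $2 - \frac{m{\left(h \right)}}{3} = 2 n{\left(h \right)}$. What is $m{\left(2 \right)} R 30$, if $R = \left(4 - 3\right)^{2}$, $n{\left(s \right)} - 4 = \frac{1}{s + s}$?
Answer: $-585$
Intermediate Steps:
$n{\left(s \right)} = 4 + \frac{1}{2 s}$ ($n{\left(s \right)} = 4 + \frac{1}{s + s} = 4 + \frac{1}{2 s}$)
$m{\left(h \right)} = -18 - \frac{3}{h}$ ($m{\left(h \right)} = 6 - 3 \cdot 2 \left(4 + \frac{1}{2 h}\right) = 6 - 3 \left(8 + \frac{1}{h}\right) = 6 - \left(24 + \frac{3}{h}\right) = -18 - \frac{3}{h}$)
$R = 1$ ($R = 1^{2} = 1$)
$m{\left(2 \right)} R 30 = \left(-18 - \frac{3}{2}\right) 1 \cdot 30 = \left(- \frac{39}{2}\right) 1 \cdot 30 = \left(- \frac{39}{2}\right) 30 = -585$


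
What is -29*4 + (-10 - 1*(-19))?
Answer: -107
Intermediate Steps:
-29*4 + (-10 - 1*(-19)) = -116 + (-10 + 19) = -116 + 9 = -107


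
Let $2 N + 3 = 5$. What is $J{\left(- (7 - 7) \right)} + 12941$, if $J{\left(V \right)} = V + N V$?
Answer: $12941$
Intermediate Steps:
$N = 1$ ($N = - \frac{3}{2} + \frac{1}{2} \cdot 5 = - \frac{3}{2} + \frac{5}{2} = 1$)
$J{\left(V \right)} = 2 V$ ($J{\left(V \right)} = V + 1 V = V + V = 2 V$)
$J{\left(- (7 - 7) \right)} + 12941 = 2 \left(- (7 - 7)\right) + 12941 = 2 \left(\left(-1\right) 0\right) + 12941 = 2 \cdot 0 + 12941 = 0 + 12941 = 12941$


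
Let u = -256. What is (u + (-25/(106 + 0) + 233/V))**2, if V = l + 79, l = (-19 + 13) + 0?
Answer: 3833979383025/59876644 ≈ 64031.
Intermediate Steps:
l = -6 (l = -6 + 0 = -6)
V = 73 (V = -6 + 79 = 73)
(u + (-25/(106 + 0) + 233/V))**2 = (-256 + (-25/(106 + 0) + 233/73))**2 = (-256 + (-25/106 + 233*(1/73)))**2 = (-256 + (-25*1/106 + 233/73))**2 = (-256 + (-25/106 + 233/73))**2 = (-256 + 22873/7738)**2 = (-1958055/7738)**2 = 3833979383025/59876644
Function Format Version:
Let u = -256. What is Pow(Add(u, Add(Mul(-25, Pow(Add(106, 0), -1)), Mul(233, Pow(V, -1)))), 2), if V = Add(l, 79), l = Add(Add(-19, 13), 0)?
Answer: Rational(3833979383025, 59876644) ≈ 64031.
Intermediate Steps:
l = -6 (l = Add(-6, 0) = -6)
V = 73 (V = Add(-6, 79) = 73)
Pow(Add(u, Add(Mul(-25, Pow(Add(106, 0), -1)), Mul(233, Pow(V, -1)))), 2) = Pow(Add(-256, Add(Mul(-25, Pow(Add(106, 0), -1)), Mul(233, Pow(73, -1)))), 2) = Pow(Add(-256, Add(Mul(-25, Pow(106, -1)), Mul(233, Rational(1, 73)))), 2) = Pow(Add(-256, Add(Mul(-25, Rational(1, 106)), Rational(233, 73))), 2) = Pow(Add(-256, Add(Rational(-25, 106), Rational(233, 73))), 2) = Pow(Add(-256, Rational(22873, 7738)), 2) = Pow(Rational(-1958055, 7738), 2) = Rational(3833979383025, 59876644)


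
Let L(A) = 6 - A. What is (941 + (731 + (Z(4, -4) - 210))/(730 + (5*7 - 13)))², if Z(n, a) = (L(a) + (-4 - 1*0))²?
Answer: 501531659721/565504 ≈ 8.8688e+5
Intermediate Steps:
Z(n, a) = (2 - a)² (Z(n, a) = ((6 - a) + (-4 - 1*0))² = ((6 - a) + (-4 + 0))² = ((6 - a) - 4)² = (2 - a)²)
(941 + (731 + (Z(4, -4) - 210))/(730 + (5*7 - 13)))² = (941 + (731 + ((-2 - 4)² - 210))/(730 + (5*7 - 13)))² = (941 + (731 + ((-6)² - 210))/(730 + (35 - 13)))² = (941 + (731 + (36 - 210))/(730 + 22))² = (941 + (731 - 174)/752)² = (941 + 557*(1/752))² = (941 + 557/752)² = (708189/752)² = 501531659721/565504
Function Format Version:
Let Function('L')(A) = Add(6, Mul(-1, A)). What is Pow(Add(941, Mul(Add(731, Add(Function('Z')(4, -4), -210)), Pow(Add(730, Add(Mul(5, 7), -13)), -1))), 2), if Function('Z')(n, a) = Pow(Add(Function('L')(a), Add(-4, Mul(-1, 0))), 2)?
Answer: Rational(501531659721, 565504) ≈ 8.8688e+5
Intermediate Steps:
Function('Z')(n, a) = Pow(Add(2, Mul(-1, a)), 2) (Function('Z')(n, a) = Pow(Add(Add(6, Mul(-1, a)), Add(-4, Mul(-1, 0))), 2) = Pow(Add(Add(6, Mul(-1, a)), Add(-4, 0)), 2) = Pow(Add(Add(6, Mul(-1, a)), -4), 2) = Pow(Add(2, Mul(-1, a)), 2))
Pow(Add(941, Mul(Add(731, Add(Function('Z')(4, -4), -210)), Pow(Add(730, Add(Mul(5, 7), -13)), -1))), 2) = Pow(Add(941, Mul(Add(731, Add(Pow(Add(-2, -4), 2), -210)), Pow(Add(730, Add(Mul(5, 7), -13)), -1))), 2) = Pow(Add(941, Mul(Add(731, Add(Pow(-6, 2), -210)), Pow(Add(730, Add(35, -13)), -1))), 2) = Pow(Add(941, Mul(Add(731, Add(36, -210)), Pow(Add(730, 22), -1))), 2) = Pow(Add(941, Mul(Add(731, -174), Pow(752, -1))), 2) = Pow(Add(941, Mul(557, Rational(1, 752))), 2) = Pow(Add(941, Rational(557, 752)), 2) = Pow(Rational(708189, 752), 2) = Rational(501531659721, 565504)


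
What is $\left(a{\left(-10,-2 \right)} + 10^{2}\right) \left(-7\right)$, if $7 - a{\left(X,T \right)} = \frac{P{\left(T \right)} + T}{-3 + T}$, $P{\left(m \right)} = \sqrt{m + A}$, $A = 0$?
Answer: $- \frac{3731}{5} - \frac{7 i \sqrt{2}}{5} \approx -746.2 - 1.9799 i$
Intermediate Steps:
$P{\left(m \right)} = \sqrt{m}$ ($P{\left(m \right)} = \sqrt{m + 0} = \sqrt{m}$)
$a{\left(X,T \right)} = 7 - \frac{T + \sqrt{T}}{-3 + T}$ ($a{\left(X,T \right)} = 7 - \frac{\sqrt{T} + T}{-3 + T} = 7 - \frac{T + \sqrt{T}}{-3 + T}$)
$\left(a{\left(-10,-2 \right)} + 10^{2}\right) \left(-7\right) = \left(\frac{-21 - \sqrt{-2} + 6 \left(-2\right)}{-3 - 2} + 10^{2}\right) \left(-7\right) = \left(\frac{-21 - i \sqrt{2} - 12}{-5} + 100\right) \left(-7\right) = \left(- \frac{-21 - i \sqrt{2} - 12}{5} + 100\right) \left(-7\right) = \left(- \frac{-33 - i \sqrt{2}}{5} + 100\right) \left(-7\right) = \left(\left(\frac{33}{5} + \frac{i \sqrt{2}}{5}\right) + 100\right) \left(-7\right) = \left(\frac{533}{5} + \frac{i \sqrt{2}}{5}\right) \left(-7\right) = - \frac{3731}{5} - \frac{7 i \sqrt{2}}{5}$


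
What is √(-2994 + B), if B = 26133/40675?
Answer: 3*I*√22010565251/8135 ≈ 54.712*I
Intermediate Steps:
B = 26133/40675 (B = 26133*(1/40675) = 26133/40675 ≈ 0.64248)
√(-2994 + B) = √(-2994 + 26133/40675) = √(-121754817/40675) = 3*I*√22010565251/8135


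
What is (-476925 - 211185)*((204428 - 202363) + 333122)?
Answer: -230645526570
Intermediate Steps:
(-476925 - 211185)*((204428 - 202363) + 333122) = -688110*(2065 + 333122) = -688110*335187 = -230645526570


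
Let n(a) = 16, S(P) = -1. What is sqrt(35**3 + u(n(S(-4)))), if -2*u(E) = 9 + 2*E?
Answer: sqrt(171418)/2 ≈ 207.01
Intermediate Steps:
u(E) = -9/2 - E (u(E) = -(9 + 2*E)/2 = -9/2 - E)
sqrt(35**3 + u(n(S(-4)))) = sqrt(35**3 + (-9/2 - 1*16)) = sqrt(42875 + (-9/2 - 16)) = sqrt(42875 - 41/2) = sqrt(85709/2) = sqrt(171418)/2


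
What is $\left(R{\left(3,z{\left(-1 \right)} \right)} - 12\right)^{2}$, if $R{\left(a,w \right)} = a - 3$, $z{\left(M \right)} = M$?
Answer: $144$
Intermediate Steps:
$R{\left(a,w \right)} = -3 + a$ ($R{\left(a,w \right)} = a - 3 = -3 + a$)
$\left(R{\left(3,z{\left(-1 \right)} \right)} - 12\right)^{2} = \left(\left(-3 + 3\right) - 12\right)^{2} = \left(0 - 12\right)^{2} = \left(-12\right)^{2} = 144$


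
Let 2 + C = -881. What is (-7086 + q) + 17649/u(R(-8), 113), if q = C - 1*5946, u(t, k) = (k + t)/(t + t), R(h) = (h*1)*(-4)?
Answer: -888139/145 ≈ -6125.1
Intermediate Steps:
C = -883 (C = -2 - 881 = -883)
R(h) = -4*h (R(h) = h*(-4) = -4*h)
u(t, k) = (k + t)/(2*t) (u(t, k) = (k + t)/((2*t)) = (k + t)*(1/(2*t)) = (k + t)/(2*t))
q = -6829 (q = -883 - 1*5946 = -883 - 5946 = -6829)
(-7086 + q) + 17649/u(R(-8), 113) = (-7086 - 6829) + 17649/(((113 - 4*(-8))/(2*((-4*(-8)))))) = -13915 + 17649/(((½)*(113 + 32)/32)) = -13915 + 17649/(((½)*(1/32)*145)) = -13915 + 17649/(145/64) = -13915 + 17649*(64/145) = -13915 + 1129536/145 = -888139/145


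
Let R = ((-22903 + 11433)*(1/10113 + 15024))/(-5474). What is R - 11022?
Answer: 566281748873/27679281 ≈ 20459.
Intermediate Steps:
R = 871362784055/27679281 (R = -11470*(1/10113 + 15024)*(-1/5474) = -11470*151937713/10113*(-1/5474) = -1742725568110/10113*(-1/5474) = 871362784055/27679281 ≈ 31481.)
R - 11022 = 871362784055/27679281 - 11022 = 566281748873/27679281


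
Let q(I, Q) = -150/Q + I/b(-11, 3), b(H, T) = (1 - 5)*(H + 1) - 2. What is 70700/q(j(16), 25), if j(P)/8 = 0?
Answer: -35350/3 ≈ -11783.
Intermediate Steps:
j(P) = 0 (j(P) = 8*0 = 0)
b(H, T) = -6 - 4*H (b(H, T) = -4*(1 + H) - 2 = (-4 - 4*H) - 2 = -6 - 4*H)
q(I, Q) = -150/Q + I/38 (q(I, Q) = -150/Q + I/(-6 - 4*(-11)) = -150/Q + I/(-6 + 44) = -150/Q + I/38)
70700/q(j(16), 25) = 70700/(-150/25 + (1/38)*0) = 70700/(-150*1/25 + 0) = 70700/(-6 + 0) = 70700/(-6) = 70700*(-1/6) = -35350/3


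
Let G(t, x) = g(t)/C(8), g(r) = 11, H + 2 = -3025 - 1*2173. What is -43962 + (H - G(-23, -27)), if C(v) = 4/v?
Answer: -49184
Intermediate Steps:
H = -5200 (H = -2 + (-3025 - 1*2173) = -2 + (-3025 - 2173) = -2 - 5198 = -5200)
G(t, x) = 22 (G(t, x) = 11/((4/8)) = 11/((4*(1/8))) = 11/(1/2) = 11*2 = 22)
-43962 + (H - G(-23, -27)) = -43962 + (-5200 - 1*22) = -43962 + (-5200 - 22) = -43962 - 5222 = -49184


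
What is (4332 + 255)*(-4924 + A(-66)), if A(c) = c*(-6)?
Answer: -20769936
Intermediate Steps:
A(c) = -6*c
(4332 + 255)*(-4924 + A(-66)) = (4332 + 255)*(-4924 - 6*(-66)) = 4587*(-4924 + 396) = 4587*(-4528) = -20769936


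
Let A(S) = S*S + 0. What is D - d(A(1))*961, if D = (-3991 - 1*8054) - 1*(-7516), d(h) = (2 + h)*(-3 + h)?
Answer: 1237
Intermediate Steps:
A(S) = S**2 (A(S) = S**2 + 0 = S**2)
d(h) = (-3 + h)*(2 + h)
D = -4529 (D = (-3991 - 8054) + 7516 = -12045 + 7516 = -4529)
D - d(A(1))*961 = -4529 - (-6 + (1**2)**2 - 1*1**2)*961 = -4529 - (-6 + 1**2 - 1*1)*961 = -4529 - (-6 + 1 - 1)*961 = -4529 - (-6)*961 = -4529 - 1*(-5766) = -4529 + 5766 = 1237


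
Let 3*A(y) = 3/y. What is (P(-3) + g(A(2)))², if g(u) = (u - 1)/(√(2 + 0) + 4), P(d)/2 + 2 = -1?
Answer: (172 - √2)²/784 ≈ 37.117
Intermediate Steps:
A(y) = 1/y (A(y) = (3/y)/3 = 1/y)
P(d) = -6 (P(d) = -4 + 2*(-1) = -4 - 2 = -6)
g(u) = (-1 + u)/(4 + √2) (g(u) = (-1 + u)/(√2 + 4) = (-1 + u)/(4 + √2))
(P(-3) + g(A(2)))² = (-6 + (-2/7 + √2/14 + (2/7)/2 - 1/14*√2/2))² = (-6 + (-2/7 + √2/14 + (2/7)*(½) - 1/14*½*√2))² = (-6 + (-2/7 + √2/14 + ⅐ - √2/28))² = (-6 + (-⅐ + √2/28))² = (-43/7 + √2/28)²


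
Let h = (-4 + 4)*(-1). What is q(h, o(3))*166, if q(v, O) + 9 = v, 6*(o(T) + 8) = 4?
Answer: -1494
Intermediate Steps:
h = 0 (h = 0*(-1) = 0)
o(T) = -22/3 (o(T) = -8 + (⅙)*4 = -8 + ⅔ = -22/3)
q(v, O) = -9 + v
q(h, o(3))*166 = (-9 + 0)*166 = -9*166 = -1494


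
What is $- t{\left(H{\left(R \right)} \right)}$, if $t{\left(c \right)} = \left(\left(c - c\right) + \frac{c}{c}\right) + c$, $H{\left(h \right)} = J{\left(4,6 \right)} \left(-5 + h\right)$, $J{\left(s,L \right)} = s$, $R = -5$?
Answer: $39$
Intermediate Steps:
$H{\left(h \right)} = -20 + 4 h$ ($H{\left(h \right)} = 4 \left(-5 + h\right) = -20 + 4 h$)
$t{\left(c \right)} = 1 + c$ ($t{\left(c \right)} = \left(0 + 1\right) + c = 1 + c$)
$- t{\left(H{\left(R \right)} \right)} = - (1 + \left(-20 + 4 \left(-5\right)\right)) = - (1 - 40) = \left(-1\right) \left(-39\right) = 39$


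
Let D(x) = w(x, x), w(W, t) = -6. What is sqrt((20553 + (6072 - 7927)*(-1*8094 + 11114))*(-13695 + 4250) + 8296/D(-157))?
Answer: sqrt(474459390291)/3 ≈ 2.2960e+5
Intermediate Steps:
D(x) = -6
sqrt((20553 + (6072 - 7927)*(-1*8094 + 11114))*(-13695 + 4250) + 8296/D(-157)) = sqrt((20553 + (6072 - 7927)*(-1*8094 + 11114))*(-13695 + 4250) + 8296/(-6)) = sqrt((20553 - 1855*(-8094 + 11114))*(-9445) + 8296*(-1/6)) = sqrt((20553 - 1855*3020)*(-9445) - 4148/3) = sqrt((20553 - 5602100)*(-9445) - 4148/3) = sqrt(-5581547*(-9445) - 4148/3) = sqrt(52717711415 - 4148/3) = sqrt(158153130097/3) = sqrt(474459390291)/3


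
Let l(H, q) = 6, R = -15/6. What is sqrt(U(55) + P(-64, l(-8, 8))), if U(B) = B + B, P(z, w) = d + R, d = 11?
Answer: sqrt(474)/2 ≈ 10.886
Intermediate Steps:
R = -5/2 (R = -15*1/6 = -5/2 ≈ -2.5000)
P(z, w) = 17/2 (P(z, w) = 11 - 5/2 = 17/2)
U(B) = 2*B
sqrt(U(55) + P(-64, l(-8, 8))) = sqrt(2*55 + 17/2) = sqrt(110 + 17/2) = sqrt(237/2) = sqrt(474)/2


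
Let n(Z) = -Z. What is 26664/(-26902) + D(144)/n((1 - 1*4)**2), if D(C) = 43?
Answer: -698381/121059 ≈ -5.7689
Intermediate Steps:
26664/(-26902) + D(144)/n((1 - 1*4)**2) = 26664/(-26902) + 43/((-(1 - 1*4)**2)) = 26664*(-1/26902) + 43/((-(1 - 4)**2)) = -13332/13451 + 43/((-1*(-3)**2)) = -13332/13451 + 43/((-1*9)) = -13332/13451 + 43/(-9) = -13332/13451 + 43*(-1/9) = -13332/13451 - 43/9 = -698381/121059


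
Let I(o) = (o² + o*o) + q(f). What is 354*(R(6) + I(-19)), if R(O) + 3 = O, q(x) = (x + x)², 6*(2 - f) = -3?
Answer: 265500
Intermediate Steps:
f = 5/2 (f = 2 - ⅙*(-3) = 2 + ½ = 5/2 ≈ 2.5000)
q(x) = 4*x² (q(x) = (2*x)² = 4*x²)
R(O) = -3 + O
I(o) = 25 + 2*o² (I(o) = (o² + o*o) + 4*(5/2)² = (o² + o²) + 4*(25/4) = 2*o² + 25 = 25 + 2*o²)
354*(R(6) + I(-19)) = 354*((-3 + 6) + (25 + 2*(-19)²)) = 354*(3 + (25 + 2*361)) = 354*(3 + (25 + 722)) = 354*(3 + 747) = 354*750 = 265500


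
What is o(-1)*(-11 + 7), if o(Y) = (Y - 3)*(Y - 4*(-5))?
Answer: 304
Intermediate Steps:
o(Y) = (-3 + Y)*(20 + Y) (o(Y) = (-3 + Y)*(Y + 20) = (-3 + Y)*(20 + Y))
o(-1)*(-11 + 7) = (-60 + (-1)**2 + 17*(-1))*(-11 + 7) = (-60 + 1 - 17)*(-4) = -76*(-4) = 304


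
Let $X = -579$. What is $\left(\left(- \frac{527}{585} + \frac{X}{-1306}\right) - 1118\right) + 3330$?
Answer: $\frac{1689640573}{764010} \approx 2211.5$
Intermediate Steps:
$\left(\left(- \frac{527}{585} + \frac{X}{-1306}\right) - 1118\right) + 3330 = \left(\left(- \frac{527}{585} - \frac{579}{-1306}\right) - 1118\right) + 3330 = \left(\left(\left(-527\right) \frac{1}{585} - - \frac{579}{1306}\right) - 1118\right) + 3330 = \left(\left(- \frac{527}{585} + \frac{579}{1306}\right) - 1118\right) + 3330 = \left(- \frac{349547}{764010} - 1118\right) + 3330 = - \frac{854512727}{764010} + 3330 = \frac{1689640573}{764010}$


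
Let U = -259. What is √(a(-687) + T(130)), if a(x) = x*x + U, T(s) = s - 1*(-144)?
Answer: 4*√29499 ≈ 687.01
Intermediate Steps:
T(s) = 144 + s (T(s) = s + 144 = 144 + s)
a(x) = -259 + x² (a(x) = x*x - 259 = x² - 259 = -259 + x²)
√(a(-687) + T(130)) = √((-259 + (-687)²) + (144 + 130)) = √((-259 + 471969) + 274) = √(471710 + 274) = √471984 = 4*√29499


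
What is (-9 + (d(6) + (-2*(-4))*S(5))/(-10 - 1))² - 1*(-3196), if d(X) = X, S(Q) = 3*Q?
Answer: 437341/121 ≈ 3614.4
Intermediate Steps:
(-9 + (d(6) + (-2*(-4))*S(5))/(-10 - 1))² - 1*(-3196) = (-9 + (6 + (-2*(-4))*(3*5))/(-10 - 1))² - 1*(-3196) = (-9 + (6 + 8*15)/(-11))² + 3196 = (-9 + (6 + 120)*(-1/11))² + 3196 = (-9 + 126*(-1/11))² + 3196 = (-9 - 126/11)² + 3196 = (-225/11)² + 3196 = 50625/121 + 3196 = 437341/121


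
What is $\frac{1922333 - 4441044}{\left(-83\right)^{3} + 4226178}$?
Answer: $- \frac{193747}{281107} \approx -0.68923$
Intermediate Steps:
$\frac{1922333 - 4441044}{\left(-83\right)^{3} + 4226178} = - \frac{2518711}{-571787 + 4226178} = - \frac{2518711}{3654391} = \left(-2518711\right) \frac{1}{3654391} = - \frac{193747}{281107}$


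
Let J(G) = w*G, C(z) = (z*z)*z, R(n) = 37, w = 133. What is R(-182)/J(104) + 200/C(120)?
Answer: 41689/14938560 ≈ 0.0027907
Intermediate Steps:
C(z) = z³ (C(z) = z²*z = z³)
J(G) = 133*G
R(-182)/J(104) + 200/C(120) = 37/((133*104)) + 200/(120³) = 37/13832 + 200/1728000 = 37*(1/13832) + 200*(1/1728000) = 37/13832 + 1/8640 = 41689/14938560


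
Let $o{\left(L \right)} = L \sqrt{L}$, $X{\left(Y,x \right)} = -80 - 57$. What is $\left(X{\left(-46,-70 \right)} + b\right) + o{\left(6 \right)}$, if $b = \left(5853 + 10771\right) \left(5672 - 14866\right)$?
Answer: $-152841193 + 6 \sqrt{6} \approx -1.5284 \cdot 10^{8}$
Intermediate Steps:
$X{\left(Y,x \right)} = -137$ ($X{\left(Y,x \right)} = -80 - 57 = -137$)
$o{\left(L \right)} = L^{\frac{3}{2}}$
$b = -152841056$ ($b = 16624 \left(-9194\right) = -152841056$)
$\left(X{\left(-46,-70 \right)} + b\right) + o{\left(6 \right)} = \left(-137 - 152841056\right) + 6^{\frac{3}{2}} = -152841193 + 6 \sqrt{6}$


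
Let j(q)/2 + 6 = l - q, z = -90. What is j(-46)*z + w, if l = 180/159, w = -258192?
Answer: -14076576/53 ≈ -2.6560e+5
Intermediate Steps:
l = 60/53 (l = 180*(1/159) = 60/53 ≈ 1.1321)
j(q) = -516/53 - 2*q (j(q) = -12 + 2*(60/53 - q) = -12 + (120/53 - 2*q) = -516/53 - 2*q)
j(-46)*z + w = (-516/53 - 2*(-46))*(-90) - 258192 = (-516/53 + 92)*(-90) - 258192 = (4360/53)*(-90) - 258192 = -392400/53 - 258192 = -14076576/53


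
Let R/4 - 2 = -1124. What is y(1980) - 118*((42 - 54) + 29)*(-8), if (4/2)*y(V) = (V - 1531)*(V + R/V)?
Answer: 6900737/15 ≈ 4.6005e+5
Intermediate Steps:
R = -4488 (R = 8 + 4*(-1124) = 8 - 4496 = -4488)
y(V) = (-1531 + V)*(V - 4488/V)/2 (y(V) = ((V - 1531)*(V - 4488/V))/2 = ((-1531 + V)*(V - 4488/V))/2 = (-1531 + V)*(V - 4488/V)/2)
y(1980) - 118*((42 - 54) + 29)*(-8) = (½)*(6871128 - 1*1980*(4488 - 1*1980² + 1531*1980))/1980 - 118*((42 - 54) + 29)*(-8) = (½)*(1/1980)*(6871128 - 1*1980*(4488 - 1*3920400 + 3031380)) - 118*(-12 + 29)*(-8) = (½)*(1/1980)*(6871128 - 1*1980*(4488 - 3920400 + 3031380)) - 118*17*(-8) = (½)*(1/1980)*(6871128 - 1*1980*(-884532)) - 2006*(-8) = (½)*(1/1980)*(6871128 + 1751373360) + 16048 = (½)*(1/1980)*1758244488 + 16048 = 6660017/15 + 16048 = 6900737/15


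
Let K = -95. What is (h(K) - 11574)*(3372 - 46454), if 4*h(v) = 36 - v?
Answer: 994440265/2 ≈ 4.9722e+8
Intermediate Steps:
h(v) = 9 - v/4 (h(v) = (36 - v)/4 = 9 - v/4)
(h(K) - 11574)*(3372 - 46454) = ((9 - ¼*(-95)) - 11574)*(3372 - 46454) = ((9 + 95/4) - 11574)*(-43082) = (131/4 - 11574)*(-43082) = -46165/4*(-43082) = 994440265/2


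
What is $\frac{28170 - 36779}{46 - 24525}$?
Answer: $\frac{8609}{24479} \approx 0.35169$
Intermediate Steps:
$\frac{28170 - 36779}{46 - 24525} = - \frac{8609}{-24479} = \left(-8609\right) \left(- \frac{1}{24479}\right) = \frac{8609}{24479}$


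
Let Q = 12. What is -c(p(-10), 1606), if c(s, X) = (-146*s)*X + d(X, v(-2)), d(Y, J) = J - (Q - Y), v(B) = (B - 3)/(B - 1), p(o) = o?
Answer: -7039067/3 ≈ -2.3464e+6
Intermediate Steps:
v(B) = (-3 + B)/(-1 + B)
d(Y, J) = -12 + J + Y (d(Y, J) = J - (12 - Y) = J + (-12 + Y) = -12 + J + Y)
c(s, X) = -31/3 + X - 146*X*s (c(s, X) = (-146*s)*X + (-12 + (-3 - 2)/(-1 - 2) + X) = -146*X*s + (-12 - 5/(-3) + X) = -146*X*s + (-12 - 1/3*(-5) + X) = -146*X*s + (-12 + 5/3 + X) = -146*X*s + (-31/3 + X) = -31/3 + X - 146*X*s)
-c(p(-10), 1606) = -(-31/3 + 1606 - 146*1606*(-10)) = -(-31/3 + 1606 + 2344760) = -1*7039067/3 = -7039067/3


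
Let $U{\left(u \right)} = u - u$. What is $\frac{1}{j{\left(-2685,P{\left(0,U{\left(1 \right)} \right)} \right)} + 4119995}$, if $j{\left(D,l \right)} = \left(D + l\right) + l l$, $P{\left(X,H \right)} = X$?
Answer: $\frac{1}{4117310} \approx 2.4288 \cdot 10^{-7}$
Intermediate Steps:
$U{\left(u \right)} = 0$
$j{\left(D,l \right)} = D + l + l^{2}$ ($j{\left(D,l \right)} = \left(D + l\right) + l^{2} = D + l + l^{2}$)
$\frac{1}{j{\left(-2685,P{\left(0,U{\left(1 \right)} \right)} \right)} + 4119995} = \frac{1}{\left(-2685 + 0 + 0^{2}\right) + 4119995} = \frac{1}{\left(-2685 + 0 + 0\right) + 4119995} = \frac{1}{-2685 + 4119995} = \frac{1}{4117310}$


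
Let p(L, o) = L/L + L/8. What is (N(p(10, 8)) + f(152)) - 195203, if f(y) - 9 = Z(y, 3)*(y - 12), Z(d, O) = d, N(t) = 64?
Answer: -173850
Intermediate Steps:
p(L, o) = 1 + L/8 (p(L, o) = 1 + L*(1/8) = 1 + L/8)
f(y) = 9 + y*(-12 + y) (f(y) = 9 + y*(y - 12) = 9 + y*(-12 + y))
(N(p(10, 8)) + f(152)) - 195203 = (64 + (9 + 152**2 - 12*152)) - 195203 = (64 + (9 + 23104 - 1824)) - 195203 = (64 + 21289) - 195203 = 21353 - 195203 = -173850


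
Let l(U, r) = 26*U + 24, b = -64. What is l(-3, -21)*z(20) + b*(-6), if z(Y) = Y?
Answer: -696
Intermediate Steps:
l(U, r) = 24 + 26*U
l(-3, -21)*z(20) + b*(-6) = (24 + 26*(-3))*20 - 64*(-6) = (24 - 78)*20 + 384 = -54*20 + 384 = -1080 + 384 = -696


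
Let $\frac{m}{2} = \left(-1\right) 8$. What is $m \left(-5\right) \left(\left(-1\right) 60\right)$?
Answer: $-4800$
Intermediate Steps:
$m = -16$ ($m = 2 \left(\left(-1\right) 8\right) = 2 \left(-8\right) = -16$)
$m \left(-5\right) \left(\left(-1\right) 60\right) = \left(-16\right) \left(-5\right) \left(\left(-1\right) 60\right) = 80 \left(-60\right) = -4800$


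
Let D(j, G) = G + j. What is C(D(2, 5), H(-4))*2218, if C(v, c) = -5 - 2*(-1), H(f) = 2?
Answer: -6654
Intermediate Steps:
C(v, c) = -3 (C(v, c) = -5 + 2 = -3)
C(D(2, 5), H(-4))*2218 = -3*2218 = -6654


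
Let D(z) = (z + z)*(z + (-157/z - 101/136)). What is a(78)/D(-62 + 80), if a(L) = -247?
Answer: -8398/10447 ≈ -0.80387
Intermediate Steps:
D(z) = 2*z*(-101/136 + z - 157/z) (D(z) = (2*z)*(z + (-157/z - 101*1/136)) = (2*z)*(z + (-157/z - 101/136)) = (2*z)*(z + (-101/136 - 157/z)) = (2*z)*(-101/136 + z - 157/z) = 2*z*(-101/136 + z - 157/z))
a(78)/D(-62 + 80) = -247/(-314 + 2*(-62 + 80)**2 - 101*(-62 + 80)/68) = -247/(-314 + 2*18**2 - 101/68*18) = -247/(-314 + 2*324 - 909/34) = -247/(-314 + 648 - 909/34) = -247/10447/34 = -247*34/10447 = -8398/10447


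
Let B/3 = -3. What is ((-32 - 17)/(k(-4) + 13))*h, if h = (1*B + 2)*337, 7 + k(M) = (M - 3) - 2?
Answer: -115591/3 ≈ -38530.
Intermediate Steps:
k(M) = -12 + M (k(M) = -7 + ((M - 3) - 2) = -7 + ((-3 + M) - 2) = -7 + (-5 + M) = -12 + M)
B = -9 (B = 3*(-3) = -9)
h = -2359 (h = (1*(-9) + 2)*337 = (-9 + 2)*337 = -7*337 = -2359)
((-32 - 17)/(k(-4) + 13))*h = ((-32 - 17)/((-12 - 4) + 13))*(-2359) = -49/(-16 + 13)*(-2359) = -49/(-3)*(-2359) = -49*(-1/3)*(-2359) = (49/3)*(-2359) = -115591/3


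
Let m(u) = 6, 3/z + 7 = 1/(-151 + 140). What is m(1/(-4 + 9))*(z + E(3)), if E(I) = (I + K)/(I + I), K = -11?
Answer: -137/13 ≈ -10.538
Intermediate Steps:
z = -11/26 (z = 3/(-7 + 1/(-151 + 140)) = 3/(-7 + 1/(-11)) = 3/(-7 - 1/11) = 3/(-78/11) = 3*(-11/78) = -11/26 ≈ -0.42308)
E(I) = (-11 + I)/(2*I) (E(I) = (I - 11)/(I + I) = (-11 + I)/((2*I)) = (-11 + I)*(1/(2*I)) = (-11 + I)/(2*I))
m(1/(-4 + 9))*(z + E(3)) = 6*(-11/26 + (½)*(-11 + 3)/3) = 6*(-11/26 + (½)*(⅓)*(-8)) = 6*(-11/26 - 4/3) = 6*(-137/78) = -137/13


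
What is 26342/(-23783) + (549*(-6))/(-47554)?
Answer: -587163133/565488391 ≈ -1.0383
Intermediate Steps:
26342/(-23783) + (549*(-6))/(-47554) = 26342*(-1/23783) - 3294*(-1/47554) = -26342/23783 + 1647/23777 = -587163133/565488391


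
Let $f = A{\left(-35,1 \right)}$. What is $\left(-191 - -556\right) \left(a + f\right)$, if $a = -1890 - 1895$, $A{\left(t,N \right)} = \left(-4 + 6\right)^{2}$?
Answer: $-1380065$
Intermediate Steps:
$A{\left(t,N \right)} = 4$ ($A{\left(t,N \right)} = 2^{2} = 4$)
$f = 4$
$a = -3785$
$\left(-191 - -556\right) \left(a + f\right) = \left(-191 - -556\right) \left(-3785 + 4\right) = \left(-191 + 556\right) \left(-3781\right) = 365 \left(-3781\right) = -1380065$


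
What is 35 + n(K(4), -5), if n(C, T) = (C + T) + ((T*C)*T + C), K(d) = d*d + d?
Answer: 570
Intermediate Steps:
K(d) = d + d² (K(d) = d² + d = d + d²)
n(C, T) = T + 2*C + C*T² (n(C, T) = (C + T) + ((C*T)*T + C) = (C + T) + (C*T² + C) = (C + T) + (C + C*T²) = T + 2*C + C*T²)
35 + n(K(4), -5) = 35 + (-5 + 2*(4*(1 + 4)) + (4*(1 + 4))*(-5)²) = 35 + (-5 + 2*(4*5) + (4*5)*25) = 35 + (-5 + 2*20 + 20*25) = 35 + (-5 + 40 + 500) = 35 + 535 = 570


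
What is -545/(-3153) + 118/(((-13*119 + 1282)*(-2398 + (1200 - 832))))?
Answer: 146777402/848078175 ≈ 0.17307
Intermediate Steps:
-545/(-3153) + 118/(((-13*119 + 1282)*(-2398 + (1200 - 832)))) = -545*(-1/3153) + 118/(((-1547 + 1282)*(-2398 + 368))) = 545/3153 + 118/((-265*(-2030))) = 545/3153 + 118/537950 = 545/3153 + 118*(1/537950) = 545/3153 + 59/268975 = 146777402/848078175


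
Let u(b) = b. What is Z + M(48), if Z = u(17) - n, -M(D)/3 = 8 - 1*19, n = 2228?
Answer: -2178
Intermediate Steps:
M(D) = 33 (M(D) = -3*(8 - 1*19) = -3*(8 - 19) = -3*(-11) = 33)
Z = -2211 (Z = 17 - 1*2228 = 17 - 2228 = -2211)
Z + M(48) = -2211 + 33 = -2178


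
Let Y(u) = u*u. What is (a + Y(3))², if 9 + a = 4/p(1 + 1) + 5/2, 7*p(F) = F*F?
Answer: 361/4 ≈ 90.250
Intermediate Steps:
Y(u) = u²
p(F) = F²/7 (p(F) = (F*F)/7 = F²/7)
a = ½ (a = -9 + (4/(((1 + 1)²/7)) + 5/2) = -9 + (4/(((⅐)*2²)) + 5*(½)) = -9 + (4/(((⅐)*4)) + 5/2) = -9 + (4/(4/7) + 5/2) = -9 + (4*(7/4) + 5/2) = -9 + (7 + 5/2) = -9 + 19/2 = ½ ≈ 0.50000)
(a + Y(3))² = (½ + 3²)² = (½ + 9)² = (19/2)² = 361/4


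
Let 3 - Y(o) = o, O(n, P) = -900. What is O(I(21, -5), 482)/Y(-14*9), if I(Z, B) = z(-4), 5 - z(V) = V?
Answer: -300/43 ≈ -6.9767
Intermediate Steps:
z(V) = 5 - V
I(Z, B) = 9 (I(Z, B) = 5 - 1*(-4) = 5 + 4 = 9)
Y(o) = 3 - o
O(I(21, -5), 482)/Y(-14*9) = -900/(3 - (-14)*9) = -900/(3 - 1*(-126)) = -900/(3 + 126) = -900/129 = -900*1/129 = -300/43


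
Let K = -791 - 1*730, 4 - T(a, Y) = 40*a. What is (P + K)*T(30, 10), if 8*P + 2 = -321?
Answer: 3734809/2 ≈ 1.8674e+6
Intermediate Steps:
P = -323/8 (P = -¼ + (⅛)*(-321) = -¼ - 321/8 = -323/8 ≈ -40.375)
T(a, Y) = 4 - 40*a
K = -1521 (K = -791 - 730 = -1521)
(P + K)*T(30, 10) = (-323/8 - 1521)*(4 - 40*30) = -12491*(4 - 1200)/8 = -12491/8*(-1196) = 3734809/2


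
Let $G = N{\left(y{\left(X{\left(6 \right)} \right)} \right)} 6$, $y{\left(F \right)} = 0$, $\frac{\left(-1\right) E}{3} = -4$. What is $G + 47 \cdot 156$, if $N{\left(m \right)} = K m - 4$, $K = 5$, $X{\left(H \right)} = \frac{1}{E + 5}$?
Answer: $7308$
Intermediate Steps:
$E = 12$ ($E = \left(-3\right) \left(-4\right) = 12$)
$X{\left(H \right)} = \frac{1}{17}$ ($X{\left(H \right)} = \frac{1}{12 + 5} = \frac{1}{17}$)
$N{\left(m \right)} = -4 + 5 m$ ($N{\left(m \right)} = 5 m - 4 = -4 + 5 m$)
$G = -24$ ($G = \left(-4 + 5 \cdot 0\right) 6 = \left(-4 + 0\right) 6 = \left(-4\right) 6 = -24$)
$G + 47 \cdot 156 = -24 + 47 \cdot 156 = -24 + 7332 = 7308$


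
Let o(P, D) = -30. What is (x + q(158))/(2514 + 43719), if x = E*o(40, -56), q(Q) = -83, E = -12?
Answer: 277/46233 ≈ 0.0059914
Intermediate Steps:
x = 360 (x = -12*(-30) = 360)
(x + q(158))/(2514 + 43719) = (360 - 83)/(2514 + 43719) = 277/46233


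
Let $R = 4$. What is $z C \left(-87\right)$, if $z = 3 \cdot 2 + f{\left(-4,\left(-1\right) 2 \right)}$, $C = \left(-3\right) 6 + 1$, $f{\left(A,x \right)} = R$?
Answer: $14790$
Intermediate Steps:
$f{\left(A,x \right)} = 4$
$C = -17$ ($C = -18 + 1 = -17$)
$z = 10$ ($z = 3 \cdot 2 + 4 = 6 + 4 = 10$)
$z C \left(-87\right) = 10 \left(-17\right) \left(-87\right) = \left(-170\right) \left(-87\right) = 14790$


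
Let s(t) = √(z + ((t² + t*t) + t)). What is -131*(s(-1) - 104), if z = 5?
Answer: 13624 - 131*√6 ≈ 13303.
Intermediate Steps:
s(t) = √(5 + t + 2*t²) (s(t) = √(5 + ((t² + t*t) + t)) = √(5 + ((t² + t²) + t)) = √(5 + (2*t² + t)) = √(5 + (t + 2*t²)) = √(5 + t + 2*t²))
-131*(s(-1) - 104) = -131*(√(5 - 1 + 2*(-1)²) - 104) = -131*(√(5 - 1 + 2*1) - 104) = -131*(√(5 - 1 + 2) - 104) = -131*(√6 - 104) = -131*(-104 + √6) = 13624 - 131*√6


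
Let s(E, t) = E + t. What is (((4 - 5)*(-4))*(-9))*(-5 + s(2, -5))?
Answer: 288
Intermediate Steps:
(((4 - 5)*(-4))*(-9))*(-5 + s(2, -5)) = (((4 - 5)*(-4))*(-9))*(-5 + (2 - 5)) = (-1*(-4)*(-9))*(-5 - 3) = (4*(-9))*(-8) = -36*(-8) = 288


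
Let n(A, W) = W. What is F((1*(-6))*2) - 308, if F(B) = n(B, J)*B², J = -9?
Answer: -1604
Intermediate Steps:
F(B) = -9*B²
F((1*(-6))*2) - 308 = -9*((1*(-6))*2)² - 308 = -9*(-6*2)² - 308 = -9*(-12)² - 308 = -9*144 - 308 = -1296 - 308 = -1604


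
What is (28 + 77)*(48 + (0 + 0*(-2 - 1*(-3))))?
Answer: 5040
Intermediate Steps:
(28 + 77)*(48 + (0 + 0*(-2 - 1*(-3)))) = 105*(48 + (0 + 0*(-2 + 3))) = 105*(48 + (0 + 0*1)) = 105*(48 + (0 + 0)) = 105*(48 + 0) = 105*48 = 5040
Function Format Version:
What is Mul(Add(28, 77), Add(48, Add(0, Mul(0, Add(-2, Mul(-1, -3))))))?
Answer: 5040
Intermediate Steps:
Mul(Add(28, 77), Add(48, Add(0, Mul(0, Add(-2, Mul(-1, -3)))))) = Mul(105, Add(48, Add(0, Mul(0, Add(-2, 3))))) = Mul(105, Add(48, Add(0, Mul(0, 1)))) = Mul(105, Add(48, Add(0, 0))) = Mul(105, Add(48, 0)) = Mul(105, 48) = 5040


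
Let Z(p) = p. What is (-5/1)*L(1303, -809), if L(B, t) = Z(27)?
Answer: -135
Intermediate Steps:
L(B, t) = 27
(-5/1)*L(1303, -809) = -5/1*27 = -5*1*27 = -5*27 = -135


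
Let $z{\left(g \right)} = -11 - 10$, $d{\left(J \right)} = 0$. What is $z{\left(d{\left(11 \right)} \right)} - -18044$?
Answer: $18023$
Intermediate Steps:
$z{\left(g \right)} = -21$ ($z{\left(g \right)} = -11 - 10 = -21$)
$z{\left(d{\left(11 \right)} \right)} - -18044 = -21 - -18044 = -21 + 18044 = 18023$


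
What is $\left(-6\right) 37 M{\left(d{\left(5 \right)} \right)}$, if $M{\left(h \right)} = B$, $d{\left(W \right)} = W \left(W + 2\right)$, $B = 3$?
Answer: $-666$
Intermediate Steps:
$d{\left(W \right)} = W \left(2 + W\right)$
$M{\left(h \right)} = 3$
$\left(-6\right) 37 M{\left(d{\left(5 \right)} \right)} = \left(-6\right) 37 \cdot 3 = \left(-222\right) 3 = -666$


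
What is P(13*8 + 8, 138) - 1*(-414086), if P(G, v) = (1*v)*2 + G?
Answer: 414474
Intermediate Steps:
P(G, v) = G + 2*v (P(G, v) = v*2 + G = 2*v + G = G + 2*v)
P(13*8 + 8, 138) - 1*(-414086) = ((13*8 + 8) + 2*138) - 1*(-414086) = ((104 + 8) + 276) + 414086 = (112 + 276) + 414086 = 388 + 414086 = 414474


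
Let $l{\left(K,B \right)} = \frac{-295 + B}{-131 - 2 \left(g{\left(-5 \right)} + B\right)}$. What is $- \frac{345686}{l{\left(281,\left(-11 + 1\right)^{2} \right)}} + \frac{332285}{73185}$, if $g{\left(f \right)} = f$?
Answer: $- \frac{541394920369}{951405} \approx -5.6905 \cdot 10^{5}$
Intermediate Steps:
$l{\left(K,B \right)} = \frac{-295 + B}{-121 - 2 B}$ ($l{\left(K,B \right)} = \frac{-295 + B}{-131 - 2 \left(-5 + B\right)} = \frac{-295 + B}{-131 - \left(-10 + 2 B\right)} = \frac{-295 + B}{-121 - 2 B}$)
$- \frac{345686}{l{\left(281,\left(-11 + 1\right)^{2} \right)}} + \frac{332285}{73185} = - \frac{345686}{\frac{1}{121 + 2 \left(-11 + 1\right)^{2}} \left(295 - \left(-11 + 1\right)^{2}\right)} + \frac{332285}{73185} = - \frac{345686}{\frac{1}{121 + 2 \left(-10\right)^{2}} \left(295 - \left(-10\right)^{2}\right)} + 332285 \cdot \frac{1}{73185} = - \frac{345686}{\frac{1}{121 + 2 \cdot 100} \left(295 - 100\right)} + \frac{66457}{14637} = - \frac{345686}{\frac{1}{121 + 200} \left(295 - 100\right)} + \frac{66457}{14637} = - \frac{345686}{\frac{1}{321} \cdot 195} + \frac{66457}{14637} = - \frac{345686}{\frac{65}{107}} + \frac{66457}{14637} = \left(-345686\right) \frac{107}{65} + \frac{66457}{14637} = - \frac{36988402}{65} + \frac{66457}{14637} = - \frac{541394920369}{951405}$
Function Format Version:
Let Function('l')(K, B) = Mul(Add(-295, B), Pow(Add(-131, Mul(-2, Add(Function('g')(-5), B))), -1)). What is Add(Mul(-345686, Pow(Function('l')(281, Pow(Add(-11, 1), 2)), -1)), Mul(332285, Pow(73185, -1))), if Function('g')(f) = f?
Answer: Rational(-541394920369, 951405) ≈ -5.6905e+5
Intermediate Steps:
Function('l')(K, B) = Mul(Pow(Add(-121, Mul(-2, B)), -1), Add(-295, B)) (Function('l')(K, B) = Mul(Add(-295, B), Pow(Add(-131, Mul(-2, Add(-5, B))), -1)) = Mul(Add(-295, B), Pow(Add(-131, Add(10, Mul(-2, B))), -1)) = Mul(Add(-295, B), Pow(Add(-121, Mul(-2, B)), -1)) = Mul(Pow(Add(-121, Mul(-2, B)), -1), Add(-295, B)))
Add(Mul(-345686, Pow(Function('l')(281, Pow(Add(-11, 1), 2)), -1)), Mul(332285, Pow(73185, -1))) = Add(Mul(-345686, Pow(Mul(Pow(Add(121, Mul(2, Pow(Add(-11, 1), 2))), -1), Add(295, Mul(-1, Pow(Add(-11, 1), 2)))), -1)), Mul(332285, Pow(73185, -1))) = Add(Mul(-345686, Pow(Mul(Pow(Add(121, Mul(2, Pow(-10, 2))), -1), Add(295, Mul(-1, Pow(-10, 2)))), -1)), Mul(332285, Rational(1, 73185))) = Add(Mul(-345686, Pow(Mul(Pow(Add(121, Mul(2, 100)), -1), Add(295, Mul(-1, 100))), -1)), Rational(66457, 14637)) = Add(Mul(-345686, Pow(Mul(Pow(Add(121, 200), -1), Add(295, -100)), -1)), Rational(66457, 14637)) = Add(Mul(-345686, Pow(Mul(Pow(321, -1), 195), -1)), Rational(66457, 14637)) = Add(Mul(-345686, Pow(Mul(Rational(1, 321), 195), -1)), Rational(66457, 14637)) = Add(Mul(-345686, Pow(Rational(65, 107), -1)), Rational(66457, 14637)) = Add(Mul(-345686, Rational(107, 65)), Rational(66457, 14637)) = Add(Rational(-36988402, 65), Rational(66457, 14637)) = Rational(-541394920369, 951405)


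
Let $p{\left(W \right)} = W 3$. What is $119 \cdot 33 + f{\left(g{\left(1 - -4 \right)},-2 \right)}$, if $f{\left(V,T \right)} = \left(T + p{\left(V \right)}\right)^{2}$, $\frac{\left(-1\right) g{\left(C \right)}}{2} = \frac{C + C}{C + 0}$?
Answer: $4123$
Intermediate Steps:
$p{\left(W \right)} = 3 W$
$g{\left(C \right)} = -4$ ($g{\left(C \right)} = - 2 \frac{C + C}{C + 0} = - 2 \frac{2 C}{C} = \left(-2\right) 2 = -4$)
$f{\left(V,T \right)} = \left(T + 3 V\right)^{2}$
$119 \cdot 33 + f{\left(g{\left(1 - -4 \right)},-2 \right)} = 119 \cdot 33 + \left(-2 + 3 \left(-4\right)\right)^{2} = 3927 + \left(-2 - 12\right)^{2} = 3927 + \left(-14\right)^{2} = 3927 + 196 = 4123$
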